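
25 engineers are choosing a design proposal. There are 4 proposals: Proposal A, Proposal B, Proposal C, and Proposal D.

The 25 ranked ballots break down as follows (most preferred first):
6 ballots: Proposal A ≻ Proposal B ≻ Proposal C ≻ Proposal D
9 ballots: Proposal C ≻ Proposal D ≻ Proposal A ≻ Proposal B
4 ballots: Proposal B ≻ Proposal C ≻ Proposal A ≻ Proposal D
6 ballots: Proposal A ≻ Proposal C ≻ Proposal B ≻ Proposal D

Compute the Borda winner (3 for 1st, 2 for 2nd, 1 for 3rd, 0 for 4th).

Proposal C

Proposal A: 6×3 + 9×1 + 4×1 + 6×3 = 49
Proposal B: 6×2 + 9×0 + 4×3 + 6×1 = 30
Proposal C: 6×1 + 9×3 + 4×2 + 6×2 = 53
Proposal D: 6×0 + 9×2 + 4×0 + 6×0 = 18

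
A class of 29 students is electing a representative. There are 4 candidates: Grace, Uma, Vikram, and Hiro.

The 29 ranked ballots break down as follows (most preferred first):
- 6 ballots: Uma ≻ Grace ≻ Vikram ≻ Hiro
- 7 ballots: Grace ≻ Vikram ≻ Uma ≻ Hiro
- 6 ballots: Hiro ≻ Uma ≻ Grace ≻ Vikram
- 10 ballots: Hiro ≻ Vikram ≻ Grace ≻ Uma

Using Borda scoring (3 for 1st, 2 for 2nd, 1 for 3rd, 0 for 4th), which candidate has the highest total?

Grace

Grace: 6×2 + 7×3 + 6×1 + 10×1 = 49
Uma: 6×3 + 7×1 + 6×2 + 10×0 = 37
Vikram: 6×1 + 7×2 + 6×0 + 10×2 = 40
Hiro: 6×0 + 7×0 + 6×3 + 10×3 = 48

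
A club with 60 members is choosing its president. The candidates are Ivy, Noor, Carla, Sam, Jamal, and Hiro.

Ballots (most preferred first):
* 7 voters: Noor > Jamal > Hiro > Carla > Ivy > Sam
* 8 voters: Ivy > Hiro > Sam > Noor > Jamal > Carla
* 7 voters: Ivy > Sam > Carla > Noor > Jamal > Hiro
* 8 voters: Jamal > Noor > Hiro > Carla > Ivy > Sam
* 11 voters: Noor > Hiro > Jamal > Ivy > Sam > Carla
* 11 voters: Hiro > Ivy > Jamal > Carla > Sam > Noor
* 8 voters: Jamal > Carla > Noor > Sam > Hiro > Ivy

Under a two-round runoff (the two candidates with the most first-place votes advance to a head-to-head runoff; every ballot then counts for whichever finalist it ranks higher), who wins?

Noor

Round 1 first-place votes: Ivy 15, Noor 18, Carla 0, Sam 0, Jamal 16, Hiro 11. Noor and Jamal advance.
Runoff: Noor is ranked above Jamal on 33 ballots, Jamal above Noor on 27.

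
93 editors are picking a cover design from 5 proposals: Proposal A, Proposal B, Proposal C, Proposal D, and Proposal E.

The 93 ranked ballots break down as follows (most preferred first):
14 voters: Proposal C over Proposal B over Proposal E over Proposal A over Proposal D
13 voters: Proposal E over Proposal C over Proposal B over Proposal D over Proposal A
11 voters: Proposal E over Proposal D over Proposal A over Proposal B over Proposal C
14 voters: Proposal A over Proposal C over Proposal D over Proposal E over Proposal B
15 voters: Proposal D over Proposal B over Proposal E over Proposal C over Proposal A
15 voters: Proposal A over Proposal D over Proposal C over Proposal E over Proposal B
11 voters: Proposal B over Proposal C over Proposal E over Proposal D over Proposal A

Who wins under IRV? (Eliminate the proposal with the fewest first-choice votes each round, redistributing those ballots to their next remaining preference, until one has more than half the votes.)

Proposal E

Round 1: Proposal A 29, Proposal B 11, Proposal C 14, Proposal D 15, Proposal E 24. Proposal B eliminated.
Round 2: Proposal A 29, Proposal C 25, Proposal D 15, Proposal E 24. Proposal D eliminated.
Round 3: Proposal A 29, Proposal C 25, Proposal E 39. Proposal C eliminated.
Round 4: Proposal A 29, Proposal E 64. Proposal E has a majority (≥47).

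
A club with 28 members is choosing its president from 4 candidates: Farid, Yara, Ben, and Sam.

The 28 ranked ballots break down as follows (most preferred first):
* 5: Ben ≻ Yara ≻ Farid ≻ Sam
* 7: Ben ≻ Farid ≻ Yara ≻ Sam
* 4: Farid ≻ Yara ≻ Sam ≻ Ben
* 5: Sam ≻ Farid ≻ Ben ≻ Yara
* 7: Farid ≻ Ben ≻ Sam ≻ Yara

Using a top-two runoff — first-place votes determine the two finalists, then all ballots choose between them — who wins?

Farid

Round 1 first-place votes: Farid 11, Yara 0, Ben 12, Sam 5. Ben and Farid advance.
Runoff: Ben is ranked above Farid on 12 ballots, Farid above Ben on 16.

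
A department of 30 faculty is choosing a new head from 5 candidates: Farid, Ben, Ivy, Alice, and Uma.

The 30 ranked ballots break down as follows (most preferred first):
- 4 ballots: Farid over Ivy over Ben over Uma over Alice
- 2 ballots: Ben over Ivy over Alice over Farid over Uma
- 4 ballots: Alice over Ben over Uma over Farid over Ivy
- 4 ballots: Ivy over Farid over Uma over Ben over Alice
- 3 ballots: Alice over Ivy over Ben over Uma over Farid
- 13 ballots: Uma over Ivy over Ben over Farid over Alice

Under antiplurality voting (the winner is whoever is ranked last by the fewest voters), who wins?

Ben

Last-place votes: Farid 3, Ben 0, Ivy 4, Alice 21, Uma 2.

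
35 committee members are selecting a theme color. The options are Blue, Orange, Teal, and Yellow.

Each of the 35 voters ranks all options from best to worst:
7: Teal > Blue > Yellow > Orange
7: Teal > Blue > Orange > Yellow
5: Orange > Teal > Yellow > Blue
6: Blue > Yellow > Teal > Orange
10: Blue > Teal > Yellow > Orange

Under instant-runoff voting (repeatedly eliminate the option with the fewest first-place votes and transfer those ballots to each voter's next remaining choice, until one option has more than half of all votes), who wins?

Teal

Round 1: Blue 16, Orange 5, Teal 14, Yellow 0. Yellow eliminated.
Round 2: Blue 16, Orange 5, Teal 14. Orange eliminated.
Round 3: Blue 16, Teal 19. Teal has a majority (≥18).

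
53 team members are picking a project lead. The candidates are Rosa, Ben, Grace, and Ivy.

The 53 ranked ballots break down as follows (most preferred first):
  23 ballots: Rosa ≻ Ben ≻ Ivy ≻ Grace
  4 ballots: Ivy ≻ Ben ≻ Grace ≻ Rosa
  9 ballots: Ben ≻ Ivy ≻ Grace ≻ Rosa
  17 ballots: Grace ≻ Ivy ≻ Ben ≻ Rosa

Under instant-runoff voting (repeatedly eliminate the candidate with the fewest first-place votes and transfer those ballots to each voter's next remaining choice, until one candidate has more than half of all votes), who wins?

Grace

Round 1: Rosa 23, Ben 9, Grace 17, Ivy 4. Ivy eliminated.
Round 2: Rosa 23, Ben 13, Grace 17. Ben eliminated.
Round 3: Rosa 23, Grace 30. Grace has a majority (≥27).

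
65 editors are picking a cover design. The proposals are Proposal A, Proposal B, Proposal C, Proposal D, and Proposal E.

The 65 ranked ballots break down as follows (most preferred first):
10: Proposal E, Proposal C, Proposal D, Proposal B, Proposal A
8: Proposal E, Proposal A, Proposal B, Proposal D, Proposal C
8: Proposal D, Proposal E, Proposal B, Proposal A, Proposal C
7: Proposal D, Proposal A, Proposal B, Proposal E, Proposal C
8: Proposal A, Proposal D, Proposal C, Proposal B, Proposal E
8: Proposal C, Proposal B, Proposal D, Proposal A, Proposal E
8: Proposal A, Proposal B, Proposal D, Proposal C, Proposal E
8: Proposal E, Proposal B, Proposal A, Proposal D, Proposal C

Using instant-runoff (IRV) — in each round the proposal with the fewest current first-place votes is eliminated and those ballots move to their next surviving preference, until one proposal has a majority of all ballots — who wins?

Round 1: Proposal A 16, Proposal B 0, Proposal C 8, Proposal D 15, Proposal E 26. Proposal B eliminated.
Round 2: Proposal A 16, Proposal C 8, Proposal D 15, Proposal E 26. Proposal C eliminated.
Round 3: Proposal A 16, Proposal D 23, Proposal E 26. Proposal A eliminated.
Round 4: Proposal D 39, Proposal E 26. Proposal D has a majority (≥33).

Proposal D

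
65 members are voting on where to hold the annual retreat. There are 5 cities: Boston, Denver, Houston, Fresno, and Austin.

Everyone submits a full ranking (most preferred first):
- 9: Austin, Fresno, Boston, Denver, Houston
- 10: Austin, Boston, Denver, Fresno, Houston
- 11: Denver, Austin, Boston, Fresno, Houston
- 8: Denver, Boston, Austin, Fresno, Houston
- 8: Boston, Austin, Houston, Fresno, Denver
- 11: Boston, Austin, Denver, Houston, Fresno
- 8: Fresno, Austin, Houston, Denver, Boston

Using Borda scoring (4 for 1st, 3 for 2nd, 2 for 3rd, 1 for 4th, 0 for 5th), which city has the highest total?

Austin

Boston: 9×2 + 10×3 + 11×2 + 8×3 + 8×4 + 11×4 + 8×0 = 170
Denver: 9×1 + 10×2 + 11×4 + 8×4 + 8×0 + 11×2 + 8×1 = 135
Houston: 9×0 + 10×0 + 11×0 + 8×0 + 8×2 + 11×1 + 8×2 = 43
Fresno: 9×3 + 10×1 + 11×1 + 8×1 + 8×1 + 11×0 + 8×4 = 96
Austin: 9×4 + 10×4 + 11×3 + 8×2 + 8×3 + 11×3 + 8×3 = 206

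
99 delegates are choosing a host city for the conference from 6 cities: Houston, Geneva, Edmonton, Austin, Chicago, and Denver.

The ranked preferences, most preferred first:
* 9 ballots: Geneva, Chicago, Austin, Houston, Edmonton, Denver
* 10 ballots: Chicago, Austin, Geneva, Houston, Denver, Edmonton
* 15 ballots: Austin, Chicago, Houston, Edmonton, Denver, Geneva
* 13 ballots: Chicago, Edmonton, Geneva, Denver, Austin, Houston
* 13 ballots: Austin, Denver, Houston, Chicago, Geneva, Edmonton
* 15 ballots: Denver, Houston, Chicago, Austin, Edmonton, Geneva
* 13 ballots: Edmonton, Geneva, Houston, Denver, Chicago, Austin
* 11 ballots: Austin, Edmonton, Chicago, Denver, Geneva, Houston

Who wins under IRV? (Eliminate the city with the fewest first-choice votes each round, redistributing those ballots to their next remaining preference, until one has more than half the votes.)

Round 1: Houston 0, Geneva 9, Edmonton 13, Austin 39, Chicago 23, Denver 15. Houston eliminated.
Round 2: Geneva 9, Edmonton 13, Austin 39, Chicago 23, Denver 15. Geneva eliminated.
Round 3: Edmonton 13, Austin 39, Chicago 32, Denver 15. Edmonton eliminated.
Round 4: Austin 39, Chicago 32, Denver 28. Denver eliminated.
Round 5: Austin 39, Chicago 60. Chicago has a majority (≥50).

Chicago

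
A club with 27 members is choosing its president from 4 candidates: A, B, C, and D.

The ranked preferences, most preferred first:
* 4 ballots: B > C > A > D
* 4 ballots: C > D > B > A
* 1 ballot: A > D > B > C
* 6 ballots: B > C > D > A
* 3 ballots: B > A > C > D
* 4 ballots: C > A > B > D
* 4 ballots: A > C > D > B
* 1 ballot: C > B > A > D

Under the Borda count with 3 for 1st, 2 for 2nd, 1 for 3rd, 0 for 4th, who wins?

C

A: 4×1 + 4×0 + 1×3 + 6×0 + 3×2 + 4×2 + 4×3 + 1×1 = 34
B: 4×3 + 4×1 + 1×1 + 6×3 + 3×3 + 4×1 + 4×0 + 1×2 = 50
C: 4×2 + 4×3 + 1×0 + 6×2 + 3×1 + 4×3 + 4×2 + 1×3 = 58
D: 4×0 + 4×2 + 1×2 + 6×1 + 3×0 + 4×0 + 4×1 + 1×0 = 20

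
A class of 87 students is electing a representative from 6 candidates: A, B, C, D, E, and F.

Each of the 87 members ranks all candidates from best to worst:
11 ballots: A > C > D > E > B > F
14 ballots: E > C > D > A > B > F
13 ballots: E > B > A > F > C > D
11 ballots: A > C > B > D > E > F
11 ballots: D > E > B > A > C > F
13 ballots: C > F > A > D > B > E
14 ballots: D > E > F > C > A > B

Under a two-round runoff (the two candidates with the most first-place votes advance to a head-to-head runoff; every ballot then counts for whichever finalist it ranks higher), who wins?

D

Round 1 first-place votes: A 22, B 0, C 13, D 25, E 27, F 0. E and D advance.
Runoff: E is ranked above D on 27 ballots, D above E on 60.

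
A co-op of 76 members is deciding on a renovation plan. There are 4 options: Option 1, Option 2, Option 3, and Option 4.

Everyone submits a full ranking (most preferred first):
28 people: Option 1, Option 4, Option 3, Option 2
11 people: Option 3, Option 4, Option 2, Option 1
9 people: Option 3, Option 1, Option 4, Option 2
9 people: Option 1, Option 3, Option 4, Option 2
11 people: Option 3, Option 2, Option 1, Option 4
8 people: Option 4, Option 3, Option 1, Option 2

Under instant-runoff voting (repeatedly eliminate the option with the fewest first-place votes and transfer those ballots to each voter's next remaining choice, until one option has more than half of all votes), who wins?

Round 1: Option 1 37, Option 2 0, Option 3 31, Option 4 8. Option 2 eliminated.
Round 2: Option 1 37, Option 3 31, Option 4 8. Option 4 eliminated.
Round 3: Option 1 37, Option 3 39. Option 3 has a majority (≥39).

Option 3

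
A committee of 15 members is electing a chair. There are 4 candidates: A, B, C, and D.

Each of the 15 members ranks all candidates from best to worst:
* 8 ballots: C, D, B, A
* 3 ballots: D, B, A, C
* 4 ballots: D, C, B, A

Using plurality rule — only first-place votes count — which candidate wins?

First-place votes: A 0, B 0, C 8, D 7.

C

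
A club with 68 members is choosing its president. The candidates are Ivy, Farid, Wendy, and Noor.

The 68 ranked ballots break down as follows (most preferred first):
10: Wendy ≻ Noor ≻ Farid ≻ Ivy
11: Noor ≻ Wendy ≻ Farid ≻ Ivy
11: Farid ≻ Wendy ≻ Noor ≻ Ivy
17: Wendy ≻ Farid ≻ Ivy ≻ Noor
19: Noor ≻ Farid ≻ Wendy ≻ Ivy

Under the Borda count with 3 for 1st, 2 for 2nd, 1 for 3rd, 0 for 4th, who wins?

Wendy

Ivy: 10×0 + 11×0 + 11×0 + 17×1 + 19×0 = 17
Farid: 10×1 + 11×1 + 11×3 + 17×2 + 19×2 = 126
Wendy: 10×3 + 11×2 + 11×2 + 17×3 + 19×1 = 144
Noor: 10×2 + 11×3 + 11×1 + 17×0 + 19×3 = 121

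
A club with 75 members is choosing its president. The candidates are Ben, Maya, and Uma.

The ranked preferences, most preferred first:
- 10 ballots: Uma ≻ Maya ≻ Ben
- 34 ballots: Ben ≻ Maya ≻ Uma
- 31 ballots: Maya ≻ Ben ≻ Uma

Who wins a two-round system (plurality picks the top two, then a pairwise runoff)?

Round 1 first-place votes: Ben 34, Maya 31, Uma 10. Ben and Maya advance.
Runoff: Ben is ranked above Maya on 34 ballots, Maya above Ben on 41.

Maya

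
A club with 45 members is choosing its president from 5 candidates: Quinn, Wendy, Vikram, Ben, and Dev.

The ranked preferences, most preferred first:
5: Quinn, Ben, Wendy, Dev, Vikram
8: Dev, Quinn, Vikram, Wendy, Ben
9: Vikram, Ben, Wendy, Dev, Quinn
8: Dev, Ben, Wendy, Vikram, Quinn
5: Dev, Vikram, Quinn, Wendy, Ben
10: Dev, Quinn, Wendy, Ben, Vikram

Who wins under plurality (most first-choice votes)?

Dev

First-place votes: Quinn 5, Wendy 0, Vikram 9, Ben 0, Dev 31.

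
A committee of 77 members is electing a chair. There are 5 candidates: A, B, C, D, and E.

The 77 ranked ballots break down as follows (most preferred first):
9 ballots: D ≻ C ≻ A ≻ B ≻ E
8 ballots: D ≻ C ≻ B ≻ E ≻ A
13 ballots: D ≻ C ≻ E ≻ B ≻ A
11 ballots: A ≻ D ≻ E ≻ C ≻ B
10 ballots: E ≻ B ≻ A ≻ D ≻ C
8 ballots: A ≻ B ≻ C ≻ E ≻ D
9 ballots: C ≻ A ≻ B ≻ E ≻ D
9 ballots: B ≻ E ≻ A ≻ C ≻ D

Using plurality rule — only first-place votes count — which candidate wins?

First-place votes: A 19, B 9, C 9, D 30, E 10.

D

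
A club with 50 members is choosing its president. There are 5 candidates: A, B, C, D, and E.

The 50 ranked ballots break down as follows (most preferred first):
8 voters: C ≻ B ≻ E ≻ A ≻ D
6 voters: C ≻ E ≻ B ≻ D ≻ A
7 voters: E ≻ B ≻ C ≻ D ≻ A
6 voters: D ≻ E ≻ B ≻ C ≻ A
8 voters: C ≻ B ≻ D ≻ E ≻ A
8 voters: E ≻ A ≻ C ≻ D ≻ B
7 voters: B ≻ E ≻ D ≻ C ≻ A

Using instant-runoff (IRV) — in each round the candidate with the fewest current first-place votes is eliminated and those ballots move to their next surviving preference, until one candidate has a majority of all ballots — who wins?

E

Round 1: A 0, B 7, C 22, D 6, E 15. A eliminated.
Round 2: B 7, C 22, D 6, E 15. D eliminated.
Round 3: B 7, C 22, E 21. B eliminated.
Round 4: C 22, E 28. E has a majority (≥26).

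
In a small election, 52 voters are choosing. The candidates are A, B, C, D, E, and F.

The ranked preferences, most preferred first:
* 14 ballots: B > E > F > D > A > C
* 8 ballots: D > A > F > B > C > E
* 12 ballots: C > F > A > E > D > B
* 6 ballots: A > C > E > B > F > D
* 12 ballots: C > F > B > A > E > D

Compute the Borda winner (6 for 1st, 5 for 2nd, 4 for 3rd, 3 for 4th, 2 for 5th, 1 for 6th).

A: 14×2 + 8×5 + 12×4 + 6×6 + 12×3 = 188
B: 14×6 + 8×3 + 12×1 + 6×3 + 12×4 = 186
C: 14×1 + 8×2 + 12×6 + 6×5 + 12×6 = 204
D: 14×3 + 8×6 + 12×2 + 6×1 + 12×1 = 132
E: 14×5 + 8×1 + 12×3 + 6×4 + 12×2 = 162
F: 14×4 + 8×4 + 12×5 + 6×2 + 12×5 = 220

F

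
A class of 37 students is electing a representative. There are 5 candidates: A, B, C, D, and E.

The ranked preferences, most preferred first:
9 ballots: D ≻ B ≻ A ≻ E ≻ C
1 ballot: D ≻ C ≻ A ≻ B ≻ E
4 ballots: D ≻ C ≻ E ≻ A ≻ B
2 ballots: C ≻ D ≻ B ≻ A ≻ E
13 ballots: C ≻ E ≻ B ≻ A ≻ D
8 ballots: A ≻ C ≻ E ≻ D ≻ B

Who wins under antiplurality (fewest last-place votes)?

Last-place votes: A 0, B 12, C 9, D 13, E 3.

A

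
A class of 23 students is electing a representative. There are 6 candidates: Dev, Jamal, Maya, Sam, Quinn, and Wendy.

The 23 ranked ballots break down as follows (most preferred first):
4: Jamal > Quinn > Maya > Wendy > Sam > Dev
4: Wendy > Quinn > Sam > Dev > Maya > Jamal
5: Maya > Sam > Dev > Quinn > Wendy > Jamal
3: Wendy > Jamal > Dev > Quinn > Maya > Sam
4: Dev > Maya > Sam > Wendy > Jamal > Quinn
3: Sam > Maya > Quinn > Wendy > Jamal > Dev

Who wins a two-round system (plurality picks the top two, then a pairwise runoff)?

Maya

Round 1 first-place votes: Dev 4, Jamal 4, Maya 5, Sam 3, Quinn 0, Wendy 7. Wendy and Maya advance.
Runoff: Wendy is ranked above Maya on 7 ballots, Maya above Wendy on 16.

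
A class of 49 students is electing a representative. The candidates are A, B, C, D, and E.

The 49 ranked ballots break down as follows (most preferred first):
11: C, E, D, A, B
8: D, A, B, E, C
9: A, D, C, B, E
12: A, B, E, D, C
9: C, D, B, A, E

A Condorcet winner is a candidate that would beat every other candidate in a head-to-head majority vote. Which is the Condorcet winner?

D

D vs A: 28–21
D vs B: 37–12
D vs C: 29–20
D vs E: 26–23
D beats every other candidate.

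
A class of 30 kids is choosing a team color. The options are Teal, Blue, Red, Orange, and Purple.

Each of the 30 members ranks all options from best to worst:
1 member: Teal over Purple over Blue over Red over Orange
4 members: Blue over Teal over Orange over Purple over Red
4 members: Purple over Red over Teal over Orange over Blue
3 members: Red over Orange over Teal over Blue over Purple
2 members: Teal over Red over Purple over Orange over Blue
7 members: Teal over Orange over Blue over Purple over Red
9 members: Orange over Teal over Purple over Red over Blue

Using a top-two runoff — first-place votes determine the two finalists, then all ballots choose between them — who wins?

Round 1 first-place votes: Teal 10, Blue 4, Red 3, Orange 9, Purple 4. Teal and Orange advance.
Runoff: Teal is ranked above Orange on 18 ballots, Orange above Teal on 12.

Teal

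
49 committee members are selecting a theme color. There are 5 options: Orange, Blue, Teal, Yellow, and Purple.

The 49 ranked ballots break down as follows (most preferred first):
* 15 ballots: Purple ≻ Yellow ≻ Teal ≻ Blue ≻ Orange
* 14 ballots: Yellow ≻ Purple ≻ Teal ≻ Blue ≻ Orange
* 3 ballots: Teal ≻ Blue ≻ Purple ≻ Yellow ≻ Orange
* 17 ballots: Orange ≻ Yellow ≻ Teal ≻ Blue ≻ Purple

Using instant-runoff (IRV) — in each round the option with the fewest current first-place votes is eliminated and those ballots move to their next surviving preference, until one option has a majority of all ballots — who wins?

Round 1: Orange 17, Blue 0, Teal 3, Yellow 14, Purple 15. Blue eliminated.
Round 2: Orange 17, Teal 3, Yellow 14, Purple 15. Teal eliminated.
Round 3: Orange 17, Yellow 14, Purple 18. Yellow eliminated.
Round 4: Orange 17, Purple 32. Purple has a majority (≥25).

Purple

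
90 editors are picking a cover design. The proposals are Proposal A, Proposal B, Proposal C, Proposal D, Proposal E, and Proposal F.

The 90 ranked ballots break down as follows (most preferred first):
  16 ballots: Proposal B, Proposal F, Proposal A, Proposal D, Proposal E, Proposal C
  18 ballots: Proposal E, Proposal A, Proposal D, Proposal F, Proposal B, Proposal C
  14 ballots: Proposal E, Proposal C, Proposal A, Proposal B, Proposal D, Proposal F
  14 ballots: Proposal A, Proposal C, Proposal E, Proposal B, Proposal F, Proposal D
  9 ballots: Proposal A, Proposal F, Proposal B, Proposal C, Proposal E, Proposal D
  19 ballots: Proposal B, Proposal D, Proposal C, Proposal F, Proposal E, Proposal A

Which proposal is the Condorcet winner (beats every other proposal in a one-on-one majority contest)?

Proposal E vs Proposal A: 51–39
Proposal E vs Proposal B: 46–44
Proposal E vs Proposal C: 48–42
Proposal E vs Proposal D: 55–35
Proposal E vs Proposal F: 46–44
Proposal E beats every other proposal.

Proposal E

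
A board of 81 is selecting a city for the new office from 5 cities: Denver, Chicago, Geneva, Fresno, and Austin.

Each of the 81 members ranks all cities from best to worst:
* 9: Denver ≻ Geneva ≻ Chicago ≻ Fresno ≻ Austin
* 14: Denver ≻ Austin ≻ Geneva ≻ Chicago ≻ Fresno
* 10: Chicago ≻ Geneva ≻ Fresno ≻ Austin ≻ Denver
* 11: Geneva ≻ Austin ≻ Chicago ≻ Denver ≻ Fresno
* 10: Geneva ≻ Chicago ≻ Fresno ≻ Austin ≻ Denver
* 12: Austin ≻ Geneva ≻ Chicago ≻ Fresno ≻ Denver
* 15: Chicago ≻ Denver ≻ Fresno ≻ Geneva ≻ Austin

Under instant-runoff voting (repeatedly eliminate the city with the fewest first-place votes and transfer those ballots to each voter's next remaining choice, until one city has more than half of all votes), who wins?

Round 1: Denver 23, Chicago 25, Geneva 21, Fresno 0, Austin 12. Fresno eliminated.
Round 2: Denver 23, Chicago 25, Geneva 21, Austin 12. Austin eliminated.
Round 3: Denver 23, Chicago 25, Geneva 33. Denver eliminated.
Round 4: Chicago 25, Geneva 56. Geneva has a majority (≥41).

Geneva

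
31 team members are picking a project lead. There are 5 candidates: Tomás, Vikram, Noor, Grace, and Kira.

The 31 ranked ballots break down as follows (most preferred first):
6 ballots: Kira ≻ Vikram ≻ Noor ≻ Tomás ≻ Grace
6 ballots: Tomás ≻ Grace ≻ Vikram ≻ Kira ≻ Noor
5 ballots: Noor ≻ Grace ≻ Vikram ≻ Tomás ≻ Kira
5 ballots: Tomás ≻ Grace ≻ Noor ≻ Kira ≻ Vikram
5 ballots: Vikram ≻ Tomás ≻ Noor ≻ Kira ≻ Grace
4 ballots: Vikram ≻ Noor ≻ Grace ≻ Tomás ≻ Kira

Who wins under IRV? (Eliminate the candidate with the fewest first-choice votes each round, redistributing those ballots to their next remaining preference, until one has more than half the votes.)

Round 1: Tomás 11, Vikram 9, Noor 5, Grace 0, Kira 6. Grace eliminated.
Round 2: Tomás 11, Vikram 9, Noor 5, Kira 6. Noor eliminated.
Round 3: Tomás 11, Vikram 14, Kira 6. Kira eliminated.
Round 4: Tomás 11, Vikram 20. Vikram has a majority (≥16).

Vikram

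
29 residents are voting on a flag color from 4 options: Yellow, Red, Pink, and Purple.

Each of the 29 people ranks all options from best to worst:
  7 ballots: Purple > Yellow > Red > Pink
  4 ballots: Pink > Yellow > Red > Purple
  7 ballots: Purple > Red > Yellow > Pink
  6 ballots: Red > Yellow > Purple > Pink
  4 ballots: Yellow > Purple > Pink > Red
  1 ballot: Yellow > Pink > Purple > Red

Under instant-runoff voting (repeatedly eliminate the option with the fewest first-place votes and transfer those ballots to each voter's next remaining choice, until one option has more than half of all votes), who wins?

Round 1: Yellow 5, Red 6, Pink 4, Purple 14. Pink eliminated.
Round 2: Yellow 9, Red 6, Purple 14. Red eliminated.
Round 3: Yellow 15, Purple 14. Yellow has a majority (≥15).

Yellow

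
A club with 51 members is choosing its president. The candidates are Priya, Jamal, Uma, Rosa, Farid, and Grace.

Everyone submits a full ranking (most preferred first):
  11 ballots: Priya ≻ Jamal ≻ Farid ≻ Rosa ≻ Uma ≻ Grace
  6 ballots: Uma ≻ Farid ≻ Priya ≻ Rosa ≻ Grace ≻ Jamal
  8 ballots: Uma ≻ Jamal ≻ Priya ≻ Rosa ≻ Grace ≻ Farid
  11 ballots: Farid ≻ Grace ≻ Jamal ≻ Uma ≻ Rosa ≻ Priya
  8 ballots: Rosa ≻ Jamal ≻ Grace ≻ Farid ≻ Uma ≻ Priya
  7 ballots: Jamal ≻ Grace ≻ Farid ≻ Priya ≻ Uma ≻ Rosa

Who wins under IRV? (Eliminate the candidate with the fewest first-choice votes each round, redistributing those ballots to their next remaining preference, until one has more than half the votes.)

Farid

Round 1: Priya 11, Jamal 7, Uma 14, Rosa 8, Farid 11, Grace 0. Grace eliminated.
Round 2: Priya 11, Jamal 7, Uma 14, Rosa 8, Farid 11. Jamal eliminated.
Round 3: Priya 11, Uma 14, Rosa 8, Farid 18. Rosa eliminated.
Round 4: Priya 11, Uma 14, Farid 26. Farid has a majority (≥26).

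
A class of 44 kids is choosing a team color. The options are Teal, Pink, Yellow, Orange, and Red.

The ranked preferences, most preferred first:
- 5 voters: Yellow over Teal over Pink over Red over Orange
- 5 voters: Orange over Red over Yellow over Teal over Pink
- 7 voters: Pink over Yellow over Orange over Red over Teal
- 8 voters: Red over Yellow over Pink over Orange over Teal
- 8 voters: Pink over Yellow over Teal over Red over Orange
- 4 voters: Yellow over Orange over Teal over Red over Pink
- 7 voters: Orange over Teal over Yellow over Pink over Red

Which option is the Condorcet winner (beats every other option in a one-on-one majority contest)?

Yellow

Yellow vs Teal: 37–7
Yellow vs Pink: 29–15
Yellow vs Orange: 32–12
Yellow vs Red: 31–13
Yellow beats every other option.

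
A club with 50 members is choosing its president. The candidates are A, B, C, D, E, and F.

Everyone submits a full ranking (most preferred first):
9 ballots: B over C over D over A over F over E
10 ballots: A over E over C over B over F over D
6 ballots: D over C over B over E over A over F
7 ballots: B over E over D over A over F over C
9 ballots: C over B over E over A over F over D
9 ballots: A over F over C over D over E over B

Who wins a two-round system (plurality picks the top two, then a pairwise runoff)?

Round 1 first-place votes: A 19, B 16, C 9, D 6, E 0, F 0. A and B advance.
Runoff: A is ranked above B on 19 ballots, B above A on 31.

B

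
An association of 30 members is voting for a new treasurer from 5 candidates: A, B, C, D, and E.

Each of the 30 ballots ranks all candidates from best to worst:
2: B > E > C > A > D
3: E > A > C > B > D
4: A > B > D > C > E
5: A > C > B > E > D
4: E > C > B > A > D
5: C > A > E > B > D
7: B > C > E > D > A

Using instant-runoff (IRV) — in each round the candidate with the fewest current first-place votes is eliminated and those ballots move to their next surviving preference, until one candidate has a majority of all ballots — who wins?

A

Round 1: A 9, B 9, C 5, D 0, E 7. D eliminated.
Round 2: A 9, B 9, C 5, E 7. C eliminated.
Round 3: A 14, B 9, E 7. E eliminated.
Round 4: A 17, B 13. A has a majority (≥16).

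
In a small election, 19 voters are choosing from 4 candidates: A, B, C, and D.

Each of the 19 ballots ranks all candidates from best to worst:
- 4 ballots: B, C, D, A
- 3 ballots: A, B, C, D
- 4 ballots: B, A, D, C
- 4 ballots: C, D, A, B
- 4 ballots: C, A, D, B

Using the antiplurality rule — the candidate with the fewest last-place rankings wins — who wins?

Last-place votes: A 4, B 8, C 4, D 3.

D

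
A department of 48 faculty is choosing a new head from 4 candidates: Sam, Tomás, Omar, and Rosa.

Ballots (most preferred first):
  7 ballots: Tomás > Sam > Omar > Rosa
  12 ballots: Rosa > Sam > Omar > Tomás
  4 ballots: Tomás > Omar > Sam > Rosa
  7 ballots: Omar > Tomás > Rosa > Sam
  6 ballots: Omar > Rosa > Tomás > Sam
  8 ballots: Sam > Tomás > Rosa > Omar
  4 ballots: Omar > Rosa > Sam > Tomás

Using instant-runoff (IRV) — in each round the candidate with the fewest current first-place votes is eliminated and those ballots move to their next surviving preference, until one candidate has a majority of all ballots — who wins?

Round 1: Sam 8, Tomás 11, Omar 17, Rosa 12. Sam eliminated.
Round 2: Tomás 19, Omar 17, Rosa 12. Rosa eliminated.
Round 3: Tomás 19, Omar 29. Omar has a majority (≥25).

Omar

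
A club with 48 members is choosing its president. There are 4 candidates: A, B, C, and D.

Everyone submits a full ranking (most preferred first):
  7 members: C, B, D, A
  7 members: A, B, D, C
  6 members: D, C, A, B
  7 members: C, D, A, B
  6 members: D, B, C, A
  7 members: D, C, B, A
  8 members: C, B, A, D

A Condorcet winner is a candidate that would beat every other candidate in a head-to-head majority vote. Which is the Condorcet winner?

D vs A: 33–15
D vs B: 26–22
D vs C: 26–22
D beats every other candidate.

D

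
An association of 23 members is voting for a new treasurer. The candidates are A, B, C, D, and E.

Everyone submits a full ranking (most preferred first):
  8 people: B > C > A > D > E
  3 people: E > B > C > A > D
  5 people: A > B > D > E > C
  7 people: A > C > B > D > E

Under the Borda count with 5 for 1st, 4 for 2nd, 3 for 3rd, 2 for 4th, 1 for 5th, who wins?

A: 8×3 + 3×2 + 5×5 + 7×5 = 90
B: 8×5 + 3×4 + 5×4 + 7×3 = 93
C: 8×4 + 3×3 + 5×1 + 7×4 = 74
D: 8×2 + 3×1 + 5×3 + 7×2 = 48
E: 8×1 + 3×5 + 5×2 + 7×1 = 40

B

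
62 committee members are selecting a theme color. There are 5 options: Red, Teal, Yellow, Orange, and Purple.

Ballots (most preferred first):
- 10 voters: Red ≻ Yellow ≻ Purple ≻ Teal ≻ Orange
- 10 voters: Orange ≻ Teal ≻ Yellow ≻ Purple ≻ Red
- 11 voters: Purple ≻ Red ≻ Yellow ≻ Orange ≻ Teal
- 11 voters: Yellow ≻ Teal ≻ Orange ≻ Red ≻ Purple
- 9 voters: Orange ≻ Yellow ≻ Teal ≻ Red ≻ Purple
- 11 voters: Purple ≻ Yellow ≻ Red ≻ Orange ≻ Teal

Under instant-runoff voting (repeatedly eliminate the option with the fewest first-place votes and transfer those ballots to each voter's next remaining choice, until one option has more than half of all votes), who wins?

Yellow

Round 1: Red 10, Teal 0, Yellow 11, Orange 19, Purple 22. Teal eliminated.
Round 2: Red 10, Yellow 11, Orange 19, Purple 22. Red eliminated.
Round 3: Yellow 21, Orange 19, Purple 22. Orange eliminated.
Round 4: Yellow 40, Purple 22. Yellow has a majority (≥32).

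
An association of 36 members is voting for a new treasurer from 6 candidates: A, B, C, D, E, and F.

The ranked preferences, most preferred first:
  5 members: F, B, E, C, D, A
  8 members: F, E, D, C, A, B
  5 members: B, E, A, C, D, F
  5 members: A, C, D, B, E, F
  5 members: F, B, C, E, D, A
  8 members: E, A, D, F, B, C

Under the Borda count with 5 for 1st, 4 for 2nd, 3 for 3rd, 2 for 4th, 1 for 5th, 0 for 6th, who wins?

E

A: 5×0 + 8×1 + 5×3 + 5×5 + 5×0 + 8×4 = 80
B: 5×4 + 8×0 + 5×5 + 5×2 + 5×4 + 8×1 = 83
C: 5×2 + 8×2 + 5×2 + 5×4 + 5×3 + 8×0 = 71
D: 5×1 + 8×3 + 5×1 + 5×3 + 5×1 + 8×3 = 78
E: 5×3 + 8×4 + 5×4 + 5×1 + 5×2 + 8×5 = 122
F: 5×5 + 8×5 + 5×0 + 5×0 + 5×5 + 8×2 = 106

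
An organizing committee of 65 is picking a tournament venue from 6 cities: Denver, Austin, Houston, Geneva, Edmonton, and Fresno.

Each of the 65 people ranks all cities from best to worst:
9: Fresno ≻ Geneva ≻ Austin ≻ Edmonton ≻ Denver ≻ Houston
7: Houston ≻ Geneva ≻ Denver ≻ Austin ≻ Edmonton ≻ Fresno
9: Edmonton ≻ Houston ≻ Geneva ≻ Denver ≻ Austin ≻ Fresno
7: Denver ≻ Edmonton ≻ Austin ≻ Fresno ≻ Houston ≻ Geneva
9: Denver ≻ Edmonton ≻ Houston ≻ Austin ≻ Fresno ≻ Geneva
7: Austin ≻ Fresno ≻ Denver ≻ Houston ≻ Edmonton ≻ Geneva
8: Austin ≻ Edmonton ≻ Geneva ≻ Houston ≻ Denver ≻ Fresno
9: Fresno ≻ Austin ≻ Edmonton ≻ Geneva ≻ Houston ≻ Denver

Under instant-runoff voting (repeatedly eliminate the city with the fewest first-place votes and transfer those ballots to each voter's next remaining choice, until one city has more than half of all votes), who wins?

Round 1: Denver 16, Austin 15, Houston 7, Geneva 0, Edmonton 9, Fresno 18. Geneva eliminated.
Round 2: Denver 16, Austin 15, Houston 7, Edmonton 9, Fresno 18. Houston eliminated.
Round 3: Denver 23, Austin 15, Edmonton 9, Fresno 18. Edmonton eliminated.
Round 4: Denver 32, Austin 15, Fresno 18. Austin eliminated.
Round 5: Denver 40, Fresno 25. Denver has a majority (≥33).

Denver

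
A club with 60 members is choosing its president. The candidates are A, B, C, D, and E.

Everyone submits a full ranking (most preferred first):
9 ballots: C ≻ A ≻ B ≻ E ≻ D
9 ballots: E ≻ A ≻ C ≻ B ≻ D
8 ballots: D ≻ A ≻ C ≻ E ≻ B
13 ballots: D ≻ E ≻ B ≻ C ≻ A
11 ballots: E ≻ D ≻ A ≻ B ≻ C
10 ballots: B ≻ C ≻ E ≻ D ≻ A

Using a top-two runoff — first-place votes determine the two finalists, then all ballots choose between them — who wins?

E

Round 1 first-place votes: A 0, B 10, C 9, D 21, E 20. D and E advance.
Runoff: D is ranked above E on 21 ballots, E above D on 39.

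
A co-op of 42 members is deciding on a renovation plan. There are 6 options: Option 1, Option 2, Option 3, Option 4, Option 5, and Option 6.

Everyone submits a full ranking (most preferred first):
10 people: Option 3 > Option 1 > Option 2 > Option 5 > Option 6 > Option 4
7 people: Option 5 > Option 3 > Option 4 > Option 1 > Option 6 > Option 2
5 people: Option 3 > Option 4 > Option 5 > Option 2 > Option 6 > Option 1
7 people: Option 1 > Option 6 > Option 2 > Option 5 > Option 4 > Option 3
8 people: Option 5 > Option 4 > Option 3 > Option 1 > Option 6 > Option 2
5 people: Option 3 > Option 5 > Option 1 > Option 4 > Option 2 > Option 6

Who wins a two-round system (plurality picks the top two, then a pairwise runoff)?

Round 1 first-place votes: Option 1 7, Option 2 0, Option 3 20, Option 4 0, Option 5 15, Option 6 0. Option 3 and Option 5 advance.
Runoff: Option 3 is ranked above Option 5 on 20 ballots, Option 5 above Option 3 on 22.

Option 5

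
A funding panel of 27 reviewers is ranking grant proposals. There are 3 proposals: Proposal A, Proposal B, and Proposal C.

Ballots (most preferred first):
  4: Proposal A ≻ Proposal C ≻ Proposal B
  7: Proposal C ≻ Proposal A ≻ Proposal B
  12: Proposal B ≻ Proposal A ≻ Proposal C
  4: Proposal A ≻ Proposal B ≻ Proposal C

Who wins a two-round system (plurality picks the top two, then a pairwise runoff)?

Round 1 first-place votes: Proposal A 8, Proposal B 12, Proposal C 7. Proposal B and Proposal A advance.
Runoff: Proposal B is ranked above Proposal A on 12 ballots, Proposal A above Proposal B on 15.

Proposal A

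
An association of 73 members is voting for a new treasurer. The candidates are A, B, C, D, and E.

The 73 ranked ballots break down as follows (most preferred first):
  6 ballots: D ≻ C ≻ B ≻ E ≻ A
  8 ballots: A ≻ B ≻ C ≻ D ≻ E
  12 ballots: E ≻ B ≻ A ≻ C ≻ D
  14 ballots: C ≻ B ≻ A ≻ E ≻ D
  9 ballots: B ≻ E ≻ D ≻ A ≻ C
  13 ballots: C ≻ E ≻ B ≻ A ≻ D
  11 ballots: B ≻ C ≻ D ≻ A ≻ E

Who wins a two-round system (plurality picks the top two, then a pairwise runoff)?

Round 1 first-place votes: A 8, B 20, C 27, D 6, E 12. C and B advance.
Runoff: C is ranked above B on 33 ballots, B above C on 40.

B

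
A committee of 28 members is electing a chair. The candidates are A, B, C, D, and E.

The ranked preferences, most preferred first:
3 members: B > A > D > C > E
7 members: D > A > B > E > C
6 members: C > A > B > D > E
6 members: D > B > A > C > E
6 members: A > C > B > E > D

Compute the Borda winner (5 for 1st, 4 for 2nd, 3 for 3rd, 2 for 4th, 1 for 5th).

A: 3×4 + 7×4 + 6×4 + 6×3 + 6×5 = 112
B: 3×5 + 7×3 + 6×3 + 6×4 + 6×3 = 96
C: 3×2 + 7×1 + 6×5 + 6×2 + 6×4 = 79
D: 3×3 + 7×5 + 6×2 + 6×5 + 6×1 = 92
E: 3×1 + 7×2 + 6×1 + 6×1 + 6×2 = 41

A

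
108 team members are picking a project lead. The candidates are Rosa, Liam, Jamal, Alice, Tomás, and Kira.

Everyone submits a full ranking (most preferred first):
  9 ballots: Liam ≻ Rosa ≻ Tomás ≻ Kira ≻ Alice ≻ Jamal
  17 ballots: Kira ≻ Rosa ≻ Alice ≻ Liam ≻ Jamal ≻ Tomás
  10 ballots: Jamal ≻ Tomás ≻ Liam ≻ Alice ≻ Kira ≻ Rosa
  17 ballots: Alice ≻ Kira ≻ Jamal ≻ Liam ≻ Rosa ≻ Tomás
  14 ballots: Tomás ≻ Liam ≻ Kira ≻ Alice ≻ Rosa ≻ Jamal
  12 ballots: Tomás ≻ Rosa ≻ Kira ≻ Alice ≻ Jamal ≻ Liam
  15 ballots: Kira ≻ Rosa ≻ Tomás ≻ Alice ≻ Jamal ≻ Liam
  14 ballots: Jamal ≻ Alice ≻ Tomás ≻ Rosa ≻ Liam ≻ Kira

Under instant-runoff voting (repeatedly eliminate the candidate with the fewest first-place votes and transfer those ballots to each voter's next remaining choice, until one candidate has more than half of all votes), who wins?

Tomás

Round 1: Rosa 0, Liam 9, Jamal 24, Alice 17, Tomás 26, Kira 32. Rosa eliminated.
Round 2: Liam 9, Jamal 24, Alice 17, Tomás 26, Kira 32. Liam eliminated.
Round 3: Jamal 24, Alice 17, Tomás 35, Kira 32. Alice eliminated.
Round 4: Jamal 24, Tomás 35, Kira 49. Jamal eliminated.
Round 5: Tomás 59, Kira 49. Tomás has a majority (≥55).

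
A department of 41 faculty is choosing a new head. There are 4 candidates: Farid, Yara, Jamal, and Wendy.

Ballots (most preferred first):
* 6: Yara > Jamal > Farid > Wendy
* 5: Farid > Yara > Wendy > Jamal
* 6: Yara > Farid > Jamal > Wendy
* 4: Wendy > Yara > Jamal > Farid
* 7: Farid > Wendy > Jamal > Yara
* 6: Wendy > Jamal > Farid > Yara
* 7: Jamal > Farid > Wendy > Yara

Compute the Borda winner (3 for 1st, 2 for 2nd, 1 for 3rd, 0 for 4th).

Farid

Farid: 6×1 + 5×3 + 6×2 + 4×0 + 7×3 + 6×1 + 7×2 = 74
Yara: 6×3 + 5×2 + 6×3 + 4×2 + 7×0 + 6×0 + 7×0 = 54
Jamal: 6×2 + 5×0 + 6×1 + 4×1 + 7×1 + 6×2 + 7×3 = 62
Wendy: 6×0 + 5×1 + 6×0 + 4×3 + 7×2 + 6×3 + 7×1 = 56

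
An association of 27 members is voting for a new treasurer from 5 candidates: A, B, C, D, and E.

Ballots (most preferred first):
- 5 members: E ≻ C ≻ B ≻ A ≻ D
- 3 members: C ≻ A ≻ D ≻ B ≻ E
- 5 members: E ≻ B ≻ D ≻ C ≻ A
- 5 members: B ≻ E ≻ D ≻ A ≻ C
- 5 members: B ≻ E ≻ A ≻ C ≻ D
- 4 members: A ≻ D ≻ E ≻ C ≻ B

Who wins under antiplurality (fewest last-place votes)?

Last-place votes: A 5, B 4, C 5, D 10, E 3.

E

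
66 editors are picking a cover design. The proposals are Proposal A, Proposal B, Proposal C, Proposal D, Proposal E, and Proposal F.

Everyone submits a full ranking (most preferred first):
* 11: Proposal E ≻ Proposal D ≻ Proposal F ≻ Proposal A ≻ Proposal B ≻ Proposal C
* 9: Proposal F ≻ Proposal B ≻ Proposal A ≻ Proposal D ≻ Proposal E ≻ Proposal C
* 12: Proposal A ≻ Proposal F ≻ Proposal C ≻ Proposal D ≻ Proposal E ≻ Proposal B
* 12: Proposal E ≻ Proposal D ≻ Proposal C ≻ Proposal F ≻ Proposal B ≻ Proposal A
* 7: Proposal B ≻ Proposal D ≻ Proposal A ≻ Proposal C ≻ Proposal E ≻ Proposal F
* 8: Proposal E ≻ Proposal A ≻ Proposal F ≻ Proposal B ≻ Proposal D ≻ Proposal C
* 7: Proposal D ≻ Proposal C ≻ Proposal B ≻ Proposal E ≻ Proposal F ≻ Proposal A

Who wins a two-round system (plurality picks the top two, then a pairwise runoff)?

Proposal E

Round 1 first-place votes: Proposal A 12, Proposal B 7, Proposal C 0, Proposal D 7, Proposal E 31, Proposal F 9. Proposal E and Proposal A advance.
Runoff: Proposal E is ranked above Proposal A on 38 ballots, Proposal A above Proposal E on 28.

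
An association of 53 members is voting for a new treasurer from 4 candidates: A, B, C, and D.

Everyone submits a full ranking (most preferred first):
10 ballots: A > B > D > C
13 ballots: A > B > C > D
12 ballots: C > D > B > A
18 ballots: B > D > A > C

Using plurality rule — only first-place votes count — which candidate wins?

A

First-place votes: A 23, B 18, C 12, D 0.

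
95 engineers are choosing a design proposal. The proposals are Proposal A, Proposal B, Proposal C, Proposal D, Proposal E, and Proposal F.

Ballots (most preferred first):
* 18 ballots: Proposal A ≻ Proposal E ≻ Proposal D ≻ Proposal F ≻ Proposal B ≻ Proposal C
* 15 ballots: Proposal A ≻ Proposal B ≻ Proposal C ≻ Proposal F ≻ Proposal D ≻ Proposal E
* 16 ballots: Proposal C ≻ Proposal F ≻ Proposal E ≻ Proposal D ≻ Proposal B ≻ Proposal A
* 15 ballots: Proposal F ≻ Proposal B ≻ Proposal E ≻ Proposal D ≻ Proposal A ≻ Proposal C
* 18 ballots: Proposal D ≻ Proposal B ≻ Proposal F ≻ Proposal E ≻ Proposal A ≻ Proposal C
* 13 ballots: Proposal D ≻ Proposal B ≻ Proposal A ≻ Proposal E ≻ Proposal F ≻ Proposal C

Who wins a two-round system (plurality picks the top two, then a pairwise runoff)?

Round 1 first-place votes: Proposal A 33, Proposal B 0, Proposal C 16, Proposal D 31, Proposal E 0, Proposal F 15. Proposal A and Proposal D advance.
Runoff: Proposal A is ranked above Proposal D on 33 ballots, Proposal D above Proposal A on 62.

Proposal D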